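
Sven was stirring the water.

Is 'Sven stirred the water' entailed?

yes

'stir' is atelic; if Sven was stirring the water, then Sven stirred the water (for some time).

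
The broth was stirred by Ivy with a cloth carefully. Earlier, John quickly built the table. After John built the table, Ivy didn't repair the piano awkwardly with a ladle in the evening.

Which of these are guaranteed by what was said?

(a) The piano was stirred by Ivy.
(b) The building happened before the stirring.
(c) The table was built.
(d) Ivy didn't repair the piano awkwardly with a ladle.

(a) Not entailed — Ivy stirred the broth, not the piano; the piano belongs to the repairing event.
(b) Entailed — the narrative places the building before the stirring.
(c) Entailed — this follows by dropping conjuncts from the building event's description.
(d) Not entailed — dropping 'in the evening' under negation is not valid — the original leaves open that Ivy repaired the piano some other way.

(b), (c)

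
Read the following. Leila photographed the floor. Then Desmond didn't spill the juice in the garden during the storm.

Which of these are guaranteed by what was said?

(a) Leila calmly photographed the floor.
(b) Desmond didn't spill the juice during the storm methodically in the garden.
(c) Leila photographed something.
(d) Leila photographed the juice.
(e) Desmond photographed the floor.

(b), (c)

(a) Not entailed — 'calmly' adds information not in the original event.
(b) Entailed — under negation, adding a further restriction is entailed: if no such spilling event occurred, none occurred methodically either.
(c) Entailed — this follows by dropping conjuncts from the photographing event's description.
(d) Not entailed — Leila photographed the floor, not the juice; the juice belongs to the spilling event.
(e) Not entailed — the passage has Leila photographing the floor, not Desmond.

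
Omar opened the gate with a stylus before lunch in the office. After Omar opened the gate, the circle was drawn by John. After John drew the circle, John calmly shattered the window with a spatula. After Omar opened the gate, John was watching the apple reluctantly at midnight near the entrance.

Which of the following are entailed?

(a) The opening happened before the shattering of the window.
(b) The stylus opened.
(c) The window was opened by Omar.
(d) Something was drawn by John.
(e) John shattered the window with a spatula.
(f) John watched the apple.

(a), (d), (e), (f)

(a) Entailed — the narrative places the opening before the shattering.
(b) Not entailed — the gate is what opened, not the stylus.
(c) Not entailed — Omar opened the gate, not the window; the window belongs to the shattering event.
(d) Entailed — the original entails any weakening of itself; this just generalizes the patient.
(e) Entailed — this follows by dropping conjuncts from the shattering event's description.
(f) Entailed — 'watch' is an activity; 'was watching' entails that some watching happened, so 'watched' holds.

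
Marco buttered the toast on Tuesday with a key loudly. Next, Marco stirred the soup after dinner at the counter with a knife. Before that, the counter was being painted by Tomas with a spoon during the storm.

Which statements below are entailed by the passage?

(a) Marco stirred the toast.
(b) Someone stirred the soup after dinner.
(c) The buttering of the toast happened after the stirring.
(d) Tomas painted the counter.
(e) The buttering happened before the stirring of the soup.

(b), (e)

(a) Not entailed — Marco stirred the soup, not the toast; the toast belongs to the buttering event.
(b) Entailed — this follows by dropping conjuncts from the stirring event's description.
(c) Not entailed — the narrative places the buttering before the stirring, not after.
(d) Not entailed — 'was painting' is progressive on an accomplishment; it does not entail the completed 'painted'.
(e) Entailed — the narrative places the buttering before the stirring.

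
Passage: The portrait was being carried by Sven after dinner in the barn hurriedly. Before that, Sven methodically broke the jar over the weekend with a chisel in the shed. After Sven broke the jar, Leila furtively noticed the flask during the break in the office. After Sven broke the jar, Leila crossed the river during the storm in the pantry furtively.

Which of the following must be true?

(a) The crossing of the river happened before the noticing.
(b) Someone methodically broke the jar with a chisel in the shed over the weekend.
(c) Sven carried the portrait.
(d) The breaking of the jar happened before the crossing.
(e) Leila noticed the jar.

(a) Not entailed — the narrative doesn't order the crossing relative to the noticing.
(b) Entailed — this follows by dropping conjuncts from the breaking event's description.
(c) Entailed — 'carry' is an activity; 'was carrying' entails that some carrying happened, so 'carried' holds.
(d) Entailed — the narrative places the breaking before the crossing.
(e) Not entailed — Leila noticed the flask, not the jar; the jar belongs to the breaking event.

(b), (c), (d)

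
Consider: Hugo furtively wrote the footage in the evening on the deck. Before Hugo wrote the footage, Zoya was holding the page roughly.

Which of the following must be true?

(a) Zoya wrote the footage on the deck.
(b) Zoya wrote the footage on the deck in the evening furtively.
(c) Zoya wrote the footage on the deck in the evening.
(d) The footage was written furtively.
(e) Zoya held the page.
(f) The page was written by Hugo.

(d), (e)

(a) Not entailed — the passage has Hugo writing the footage, not Zoya.
(b) Not entailed — the passage has Hugo writing the footage, not Zoya.
(c) Not entailed — the passage has Hugo writing the footage, not Zoya.
(d) Entailed — the original entails any weakening of itself; this just drops 'in the evening', 'on the deck' and generalizes the agent.
(e) Entailed — 'hold' is an activity; 'was holding' entails that some holding happened, so 'held' holds.
(f) Not entailed — Hugo wrote the footage, not the page; the page belongs to the holding event.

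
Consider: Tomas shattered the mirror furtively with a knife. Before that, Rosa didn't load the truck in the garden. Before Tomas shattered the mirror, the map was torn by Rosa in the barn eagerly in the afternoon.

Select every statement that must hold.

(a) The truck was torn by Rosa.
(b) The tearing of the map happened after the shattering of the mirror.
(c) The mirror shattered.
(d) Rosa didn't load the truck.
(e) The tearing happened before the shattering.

(a) Not entailed — Rosa tore the map, not the truck; the truck belongs to the loading event.
(b) Not entailed — the narrative places the tearing before the shattering, not after.
(c) Entailed — 'Tomas shattered the mirror' is causative; it entails the inchoative 'the mirror shattered'.
(d) Not entailed — dropping 'in the garden' under negation is not valid — the original leaves open that Rosa loaded the truck some other way.
(e) Entailed — the narrative places the tearing before the shattering.

(c), (e)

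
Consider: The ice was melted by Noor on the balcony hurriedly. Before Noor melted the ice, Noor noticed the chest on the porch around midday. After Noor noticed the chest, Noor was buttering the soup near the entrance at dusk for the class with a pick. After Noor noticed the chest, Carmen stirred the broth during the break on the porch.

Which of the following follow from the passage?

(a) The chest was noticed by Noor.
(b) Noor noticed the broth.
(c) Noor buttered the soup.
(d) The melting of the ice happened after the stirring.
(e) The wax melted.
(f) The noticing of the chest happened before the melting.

(a), (f)

(a) Entailed — the original entails any weakening of itself; this just drops 'on the porch', 'around midday'.
(b) Not entailed — Noor noticed the chest, not the broth; the broth belongs to the stirring event.
(c) Not entailed — 'was buttering' is progressive on an accomplishment; it does not entail the completed 'buttered'.
(d) Not entailed — the narrative doesn't order the stirring relative to the melting.
(e) Not entailed — the ice is what melted, not the wax.
(f) Entailed — the narrative places the noticing before the melting.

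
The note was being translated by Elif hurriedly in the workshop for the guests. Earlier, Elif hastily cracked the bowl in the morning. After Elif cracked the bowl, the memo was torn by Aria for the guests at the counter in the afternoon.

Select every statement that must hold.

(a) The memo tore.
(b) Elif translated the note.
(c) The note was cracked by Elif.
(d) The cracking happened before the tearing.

(a), (d)

(a) Entailed — 'Aria tore the memo' is causative; it entails the inchoative 'the memo tore'.
(b) Not entailed — 'was translating' is progressive on an accomplishment; it does not entail the completed 'translated'.
(c) Not entailed — Elif cracked the bowl, not the note; the note belongs to the translating event.
(d) Entailed — the narrative places the cracking before the tearing.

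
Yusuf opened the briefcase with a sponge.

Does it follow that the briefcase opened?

yes

'Yusuf opened the briefcase' is the causative; it entails the inchoative 'the briefcase opened'.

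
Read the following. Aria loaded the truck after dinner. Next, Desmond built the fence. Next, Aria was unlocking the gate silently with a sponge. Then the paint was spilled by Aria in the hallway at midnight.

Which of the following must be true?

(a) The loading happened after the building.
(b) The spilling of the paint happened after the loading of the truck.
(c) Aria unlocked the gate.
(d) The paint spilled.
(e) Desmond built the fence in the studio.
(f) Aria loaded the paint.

(b), (d)

(a) Not entailed — the narrative places the loading before the building, not after.
(b) Entailed — the narrative places the loading before the spilling.
(c) Not entailed — 'was unlocking' is progressive on an accomplishment; it does not entail the completed 'unlocked'.
(d) Entailed — 'Aria spilled the paint' is causative; it entails the inchoative 'the paint spilled'.
(e) Not entailed — 'in the studio' adds information not in the original event.
(f) Not entailed — Aria loaded the truck, not the paint; the paint belongs to the spilling event.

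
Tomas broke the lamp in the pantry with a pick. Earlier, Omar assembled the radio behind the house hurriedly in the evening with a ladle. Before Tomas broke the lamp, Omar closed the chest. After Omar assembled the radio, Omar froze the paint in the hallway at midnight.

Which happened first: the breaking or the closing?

The connectives place the closing before the breaking.

the closing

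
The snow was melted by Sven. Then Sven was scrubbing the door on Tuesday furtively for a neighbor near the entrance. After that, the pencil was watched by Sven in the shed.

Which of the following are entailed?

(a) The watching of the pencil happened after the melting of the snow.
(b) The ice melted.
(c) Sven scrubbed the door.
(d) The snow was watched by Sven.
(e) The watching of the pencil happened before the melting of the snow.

(a), (c)

(a) Entailed — the narrative places the melting before the watching.
(b) Not entailed — the snow is what melted, not the ice.
(c) Entailed — 'scrub' is an activity; 'was scrubbing' entails that some scrubbing happened, so 'scrubbed' holds.
(d) Not entailed — Sven watched the pencil, not the snow; the snow belongs to the melting event.
(e) Not entailed — the narrative places the melting before the watching, not after.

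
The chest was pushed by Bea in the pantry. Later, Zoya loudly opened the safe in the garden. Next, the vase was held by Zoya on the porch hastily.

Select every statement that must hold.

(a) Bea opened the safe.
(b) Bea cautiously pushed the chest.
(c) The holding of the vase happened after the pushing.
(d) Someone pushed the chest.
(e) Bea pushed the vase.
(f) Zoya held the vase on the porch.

(a) Not entailed — the passage has Zoya opening the safe, not Bea.
(b) Not entailed — 'cautiously' adds information not in the original event.
(c) Entailed — the narrative places the pushing before the holding.
(d) Entailed — this follows by dropping conjuncts from the pushing event's description.
(e) Not entailed — Bea pushed the chest, not the vase; the vase belongs to the holding event.
(f) Entailed — every conjunct here is already in the original holding event.

(c), (d), (f)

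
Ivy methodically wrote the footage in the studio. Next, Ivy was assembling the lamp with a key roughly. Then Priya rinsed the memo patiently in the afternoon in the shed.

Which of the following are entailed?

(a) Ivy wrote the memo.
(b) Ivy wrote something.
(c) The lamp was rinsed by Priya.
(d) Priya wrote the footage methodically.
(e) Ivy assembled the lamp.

(a) Not entailed — Ivy wrote the footage, not the memo; the memo belongs to the rinsing event.
(b) Entailed — every conjunct here is already in the original writing event.
(c) Not entailed — Priya rinsed the memo, not the lamp; the lamp belongs to the assembling event.
(d) Not entailed — the passage has Ivy writing the footage, not Priya.
(e) Not entailed — 'was assembling' is progressive on an accomplishment; it does not entail the completed 'assembled'.

(b)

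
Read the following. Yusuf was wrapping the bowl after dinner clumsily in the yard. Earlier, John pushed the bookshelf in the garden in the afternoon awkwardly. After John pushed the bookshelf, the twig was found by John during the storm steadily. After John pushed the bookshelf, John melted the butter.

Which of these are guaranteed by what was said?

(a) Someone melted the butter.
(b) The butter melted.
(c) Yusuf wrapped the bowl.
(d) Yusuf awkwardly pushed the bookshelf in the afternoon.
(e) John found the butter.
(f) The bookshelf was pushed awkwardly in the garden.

(a), (b), (f)

(a) Entailed — this follows by dropping conjuncts from the melting event's description.
(b) Entailed — 'John melted the butter' is causative; it entails the inchoative 'the butter melted'.
(c) Not entailed — 'was wrapping' is progressive on an accomplishment; it does not entail the completed 'wrapped'.
(d) Not entailed — the passage has John pushing the bookshelf, not Yusuf.
(e) Not entailed — John found the twig, not the butter; the butter belongs to the melting event.
(f) Entailed — dropping 'in the afternoon' and generalizing the agent leaves a sub-description the original still satisfies.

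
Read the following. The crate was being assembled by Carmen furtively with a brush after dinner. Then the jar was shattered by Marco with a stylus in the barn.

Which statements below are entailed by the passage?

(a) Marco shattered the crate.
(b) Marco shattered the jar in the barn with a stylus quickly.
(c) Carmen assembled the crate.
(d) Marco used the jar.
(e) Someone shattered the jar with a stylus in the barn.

(e)

(a) Not entailed — Marco shattered the jar, not the crate; the crate belongs to the assembling event.
(b) Not entailed — 'quickly' adds information not in the original event.
(c) Not entailed — 'was assembling' is progressive on an accomplishment; it does not entail the completed 'assembled'.
(d) Not entailed — the jar is the patient, not an instrument — Marco used a stylus.
(e) Entailed — this follows by dropping conjuncts from the shattering event's description.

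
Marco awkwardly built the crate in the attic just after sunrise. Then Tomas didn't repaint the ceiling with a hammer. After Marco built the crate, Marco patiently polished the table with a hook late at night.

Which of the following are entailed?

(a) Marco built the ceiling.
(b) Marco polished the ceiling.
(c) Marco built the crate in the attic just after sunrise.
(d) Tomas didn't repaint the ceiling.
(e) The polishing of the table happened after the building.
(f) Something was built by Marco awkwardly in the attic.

(c), (e), (f)

(a) Not entailed — Marco built the crate, not the ceiling; the ceiling belongs to the repainting event.
(b) Not entailed — Marco polished the table, not the ceiling; the ceiling belongs to the repainting event.
(c) Entailed — this follows by dropping conjuncts from the building event's description.
(d) Not entailed — dropping 'with a hammer' under negation is not valid — the original leaves open that Tomas repainted the ceiling some other way.
(e) Entailed — the narrative places the building before the polishing.
(f) Entailed — dropping 'just after sunrise' and generalizing the patient leaves a sub-description the original still satisfies.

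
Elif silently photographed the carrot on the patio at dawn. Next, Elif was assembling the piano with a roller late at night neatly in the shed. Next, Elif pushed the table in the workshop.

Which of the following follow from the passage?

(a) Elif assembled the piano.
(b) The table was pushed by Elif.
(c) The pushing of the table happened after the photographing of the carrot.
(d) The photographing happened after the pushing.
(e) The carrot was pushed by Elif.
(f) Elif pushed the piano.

(b), (c)

(a) Not entailed — 'was assembling' is progressive on an accomplishment; it does not entail the completed 'assembled'.
(b) Entailed — this follows by dropping conjuncts from the pushing event's description.
(c) Entailed — the narrative places the photographing before the pushing.
(d) Not entailed — the narrative places the photographing before the pushing, not after.
(e) Not entailed — Elif pushed the table, not the carrot; the carrot belongs to the photographing event.
(f) Not entailed — Elif pushed the table, not the piano; the piano belongs to the assembling event.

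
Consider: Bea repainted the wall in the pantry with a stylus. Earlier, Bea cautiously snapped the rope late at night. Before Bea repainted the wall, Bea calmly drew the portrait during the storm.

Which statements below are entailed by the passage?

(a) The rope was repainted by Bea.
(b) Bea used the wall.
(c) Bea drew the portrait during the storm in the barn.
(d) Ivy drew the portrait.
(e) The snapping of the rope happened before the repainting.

(a) Not entailed — Bea repainted the wall, not the rope; the rope belongs to the snapping event.
(b) Not entailed — the wall is the patient, not an instrument — Bea used a stylus.
(c) Not entailed — 'in the barn' adds information not in the original event.
(d) Not entailed — the passage has Bea drawing the portrait, not Ivy.
(e) Entailed — the narrative places the snapping before the repainting.

(e)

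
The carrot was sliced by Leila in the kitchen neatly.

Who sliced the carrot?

Leila

'Leila' marks the agent of the slicing event.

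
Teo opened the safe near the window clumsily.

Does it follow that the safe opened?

'Teo opened the safe' is the causative; it entails the inchoative 'the safe opened'.

yes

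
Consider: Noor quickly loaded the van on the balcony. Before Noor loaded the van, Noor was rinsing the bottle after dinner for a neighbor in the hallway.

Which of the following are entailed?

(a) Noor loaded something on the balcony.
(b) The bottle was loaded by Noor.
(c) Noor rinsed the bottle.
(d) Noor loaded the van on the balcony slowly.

(a) Entailed — this follows by dropping conjuncts from the loading event's description.
(b) Not entailed — Noor loaded the van, not the bottle; the bottle belongs to the rinsing event.
(c) Entailed — 'rinse' is an activity; 'was rinsing' entails that some rinsing happened, so 'rinsed' holds.
(d) Not entailed — 'slowly' adds a manner not in (and inconsistent with) the original.

(a), (c)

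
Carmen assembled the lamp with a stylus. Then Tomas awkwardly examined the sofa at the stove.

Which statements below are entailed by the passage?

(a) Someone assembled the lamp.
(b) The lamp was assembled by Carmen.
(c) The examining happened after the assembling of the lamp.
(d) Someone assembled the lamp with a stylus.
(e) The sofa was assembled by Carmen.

(a) Entailed — this follows by dropping conjuncts from the assembling event's description.
(b) Entailed — the original entails any weakening of itself; this just drops 'with a stylus'.
(c) Entailed — the narrative places the assembling before the examining.
(d) Entailed — this follows by dropping conjuncts from the assembling event's description.
(e) Not entailed — Carmen assembled the lamp, not the sofa; the sofa belongs to the examining event.

(a), (b), (c), (d)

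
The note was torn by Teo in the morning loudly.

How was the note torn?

loudly

'loudly' marks the manner of the tearing event.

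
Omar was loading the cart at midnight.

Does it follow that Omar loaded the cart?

no

'was loading' is progressive; for an accomplishment like 'load the cart', it doesn't entail completion.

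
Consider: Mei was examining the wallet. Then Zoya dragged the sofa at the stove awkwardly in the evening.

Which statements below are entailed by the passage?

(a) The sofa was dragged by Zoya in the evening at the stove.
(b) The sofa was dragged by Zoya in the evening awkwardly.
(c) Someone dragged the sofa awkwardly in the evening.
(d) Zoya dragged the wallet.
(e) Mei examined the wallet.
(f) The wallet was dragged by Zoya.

(a) Entailed — dropping 'awkwardly' leaves a sub-description the original still satisfies.
(b) Entailed — every conjunct here is already in the original dragging event.
(c) Entailed — every conjunct here is already in the original dragging event.
(d) Not entailed — Zoya dragged the sofa, not the wallet; the wallet belongs to the examining event.
(e) Entailed — 'examine' is an activity; 'was examining' entails that some examining happened, so 'examined' holds.
(f) Not entailed — Zoya dragged the sofa, not the wallet; the wallet belongs to the examining event.

(a), (b), (c), (e)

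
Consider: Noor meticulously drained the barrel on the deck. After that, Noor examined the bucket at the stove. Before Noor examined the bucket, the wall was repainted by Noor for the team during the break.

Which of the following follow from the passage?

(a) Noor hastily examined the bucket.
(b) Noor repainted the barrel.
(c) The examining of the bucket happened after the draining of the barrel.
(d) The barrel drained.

(c), (d)

(a) Not entailed — 'hastily' adds information not in the original event.
(b) Not entailed — Noor repainted the wall, not the barrel; the barrel belongs to the draining event.
(c) Entailed — the narrative places the draining before the examining.
(d) Entailed — 'Noor drained the barrel' is causative; it entails the inchoative 'the barrel drained'.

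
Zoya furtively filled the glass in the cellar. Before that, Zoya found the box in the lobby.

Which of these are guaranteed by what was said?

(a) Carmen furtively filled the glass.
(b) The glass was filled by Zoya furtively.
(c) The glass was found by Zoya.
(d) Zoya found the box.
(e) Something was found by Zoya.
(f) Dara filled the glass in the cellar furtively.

(b), (d), (e)

(a) Not entailed — the passage has Zoya filling the glass, not Carmen.
(b) Entailed — this follows by dropping conjuncts from the filling event's description.
(c) Not entailed — Zoya found the box, not the glass; the glass belongs to the filling event.
(d) Entailed — this follows by dropping conjuncts from the finding event's description.
(e) Entailed — this follows by dropping conjuncts from the finding event's description.
(f) Not entailed — the passage has Zoya filling the glass, not Dara.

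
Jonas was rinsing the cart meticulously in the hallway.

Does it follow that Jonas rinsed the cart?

'rinse' is atelic; if Jonas was rinsing the cart, then Jonas rinsed the cart (for some time).

yes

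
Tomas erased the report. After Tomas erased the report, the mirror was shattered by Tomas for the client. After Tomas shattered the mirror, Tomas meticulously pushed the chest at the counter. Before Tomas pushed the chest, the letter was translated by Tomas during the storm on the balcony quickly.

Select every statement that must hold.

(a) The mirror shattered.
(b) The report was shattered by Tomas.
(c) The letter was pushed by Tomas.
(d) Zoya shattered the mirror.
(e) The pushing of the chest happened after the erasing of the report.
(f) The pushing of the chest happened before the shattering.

(a) Entailed — 'Tomas shattered the mirror' is causative; it entails the inchoative 'the mirror shattered'.
(b) Not entailed — Tomas shattered the mirror, not the report; the report belongs to the erasing event.
(c) Not entailed — Tomas pushed the chest, not the letter; the letter belongs to the translating event.
(d) Not entailed — the passage has Tomas shattering the mirror, not Zoya.
(e) Entailed — the narrative places the erasing before the pushing.
(f) Not entailed — the narrative places the shattering before the pushing, not after.

(a), (e)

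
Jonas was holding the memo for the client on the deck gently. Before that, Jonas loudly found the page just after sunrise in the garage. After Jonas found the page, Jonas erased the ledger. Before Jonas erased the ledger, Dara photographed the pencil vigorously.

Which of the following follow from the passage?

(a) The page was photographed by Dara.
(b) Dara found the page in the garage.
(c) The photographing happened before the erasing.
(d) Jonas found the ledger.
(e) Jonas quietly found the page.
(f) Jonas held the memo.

(a) Not entailed — Dara photographed the pencil, not the page; the page belongs to the finding event.
(b) Not entailed — the passage has Jonas finding the page, not Dara.
(c) Entailed — the narrative places the photographing before the erasing.
(d) Not entailed — Jonas found the page, not the ledger; the ledger belongs to the erasing event.
(e) Not entailed — 'quietly' adds a manner not in (and inconsistent with) the original.
(f) Entailed — 'hold' is an activity; 'was holding' entails that some holding happened, so 'held' holds.

(c), (f)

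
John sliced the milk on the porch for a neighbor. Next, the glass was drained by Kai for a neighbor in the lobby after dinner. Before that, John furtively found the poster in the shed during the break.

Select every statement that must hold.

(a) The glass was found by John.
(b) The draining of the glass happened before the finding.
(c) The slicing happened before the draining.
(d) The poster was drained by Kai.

(c)

(a) Not entailed — John found the poster, not the glass; the glass belongs to the draining event.
(b) Not entailed — the narrative places the finding before the draining, not after.
(c) Entailed — the narrative places the slicing before the draining.
(d) Not entailed — Kai drained the glass, not the poster; the poster belongs to the finding event.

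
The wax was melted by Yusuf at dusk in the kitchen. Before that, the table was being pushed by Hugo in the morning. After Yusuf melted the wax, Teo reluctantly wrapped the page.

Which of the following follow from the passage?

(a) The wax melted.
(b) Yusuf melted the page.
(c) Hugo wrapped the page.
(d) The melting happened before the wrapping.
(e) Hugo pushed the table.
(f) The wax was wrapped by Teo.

(a) Entailed — 'Yusuf melted the wax' is causative; it entails the inchoative 'the wax melted'.
(b) Not entailed — Yusuf melted the wax, not the page; the page belongs to the wrapping event.
(c) Not entailed — the passage has Teo wrapping the page, not Hugo.
(d) Entailed — the narrative places the melting before the wrapping.
(e) Entailed — 'push' is an activity; 'was pushing' entails that some pushing happened, so 'pushed' holds.
(f) Not entailed — Teo wrapped the page, not the wax; the wax belongs to the melting event.

(a), (d), (e)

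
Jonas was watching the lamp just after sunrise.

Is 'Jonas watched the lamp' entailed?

yes

'watch' is atelic; if Jonas was watching the lamp, then Jonas watched the lamp (for some time).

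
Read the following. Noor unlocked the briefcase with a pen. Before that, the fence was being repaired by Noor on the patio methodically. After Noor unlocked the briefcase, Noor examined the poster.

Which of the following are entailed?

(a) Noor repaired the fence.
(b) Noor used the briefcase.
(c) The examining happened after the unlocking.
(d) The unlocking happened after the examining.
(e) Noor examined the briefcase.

(c)

(a) Not entailed — 'was repairing' is progressive on an accomplishment; it does not entail the completed 'repaired'.
(b) Not entailed — the briefcase is the patient, not an instrument — Noor used a pen.
(c) Entailed — the narrative places the unlocking before the examining.
(d) Not entailed — the narrative places the unlocking before the examining, not after.
(e) Not entailed — Noor examined the poster, not the briefcase; the briefcase belongs to the unlocking event.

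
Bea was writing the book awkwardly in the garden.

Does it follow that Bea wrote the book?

'was writing' is progressive; for an accomplishment like 'write the book', it doesn't entail completion.

no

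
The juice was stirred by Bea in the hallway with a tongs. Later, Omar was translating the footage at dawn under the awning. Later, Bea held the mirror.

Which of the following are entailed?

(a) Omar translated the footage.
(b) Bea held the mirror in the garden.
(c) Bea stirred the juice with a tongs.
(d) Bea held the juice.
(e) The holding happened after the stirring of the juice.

(a) Not entailed — 'was translating' is progressive on an accomplishment; it does not entail the completed 'translated'.
(b) Not entailed — 'in the garden' adds information not in the original event.
(c) Entailed — the original entails any weakening of itself; this just drops 'in the hallway'.
(d) Not entailed — Bea held the mirror, not the juice; the juice belongs to the stirring event.
(e) Entailed — the narrative places the stirring before the holding.

(c), (e)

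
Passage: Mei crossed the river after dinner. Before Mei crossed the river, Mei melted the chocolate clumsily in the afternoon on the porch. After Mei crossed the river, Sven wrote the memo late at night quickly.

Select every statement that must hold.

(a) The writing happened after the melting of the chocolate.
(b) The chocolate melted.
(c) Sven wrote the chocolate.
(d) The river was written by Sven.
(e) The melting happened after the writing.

(a), (b)

(a) Entailed — the narrative places the melting before the writing.
(b) Entailed — 'Mei melted the chocolate' is causative; it entails the inchoative 'the chocolate melted'.
(c) Not entailed — Sven wrote the memo, not the chocolate; the chocolate belongs to the melting event.
(d) Not entailed — Sven wrote the memo, not the river; the river belongs to the crossing event.
(e) Not entailed — the narrative places the melting before the writing, not after.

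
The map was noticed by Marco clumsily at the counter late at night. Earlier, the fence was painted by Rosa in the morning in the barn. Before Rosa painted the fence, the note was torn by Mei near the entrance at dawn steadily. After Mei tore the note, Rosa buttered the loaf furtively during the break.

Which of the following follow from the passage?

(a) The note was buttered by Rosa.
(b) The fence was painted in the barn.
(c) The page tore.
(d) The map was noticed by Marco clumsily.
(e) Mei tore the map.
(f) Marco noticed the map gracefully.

(b), (d)

(a) Not entailed — Rosa buttered the loaf, not the note; the note belongs to the tearing event.
(b) Entailed — the original entails any weakening of itself; this just drops 'in the morning' and generalizes the agent.
(c) Not entailed — the note is what tore, not the page.
(d) Entailed — the original entails any weakening of itself; this just drops 'at the counter', 'late at night'.
(e) Not entailed — Mei tore the note, not the map; the map belongs to the noticing event.
(f) Not entailed — 'gracefully' adds a manner not in (and inconsistent with) the original.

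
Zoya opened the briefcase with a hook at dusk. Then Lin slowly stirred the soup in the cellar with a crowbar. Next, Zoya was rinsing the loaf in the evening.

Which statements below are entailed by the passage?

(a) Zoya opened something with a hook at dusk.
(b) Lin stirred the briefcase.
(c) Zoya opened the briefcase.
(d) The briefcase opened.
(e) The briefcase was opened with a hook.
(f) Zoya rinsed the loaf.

(a), (c), (d), (e), (f)

(a) Entailed — this follows by dropping conjuncts from the opening event's description.
(b) Not entailed — Lin stirred the soup, not the briefcase; the briefcase belongs to the opening event.
(c) Entailed — this follows by dropping conjuncts from the opening event's description.
(d) Entailed — 'Zoya opened the briefcase' is causative; it entails the inchoative 'the briefcase opened'.
(e) Entailed — this follows by dropping conjuncts from the opening event's description.
(f) Entailed — 'rinse' is an activity; 'was rinsing' entails that some rinsing happened, so 'rinsed' holds.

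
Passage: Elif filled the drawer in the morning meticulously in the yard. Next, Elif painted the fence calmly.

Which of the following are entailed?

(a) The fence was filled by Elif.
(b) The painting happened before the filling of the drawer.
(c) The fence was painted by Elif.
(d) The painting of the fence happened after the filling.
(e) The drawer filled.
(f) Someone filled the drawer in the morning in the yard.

(c), (d), (e), (f)

(a) Not entailed — Elif filled the drawer, not the fence; the fence belongs to the painting event.
(b) Not entailed — the narrative places the filling before the painting, not after.
(c) Entailed — this follows by dropping conjuncts from the painting event's description.
(d) Entailed — the narrative places the filling before the painting.
(e) Entailed — 'Elif filled the drawer' is causative; it entails the inchoative 'the drawer filled'.
(f) Entailed — this follows by dropping conjuncts from the filling event's description.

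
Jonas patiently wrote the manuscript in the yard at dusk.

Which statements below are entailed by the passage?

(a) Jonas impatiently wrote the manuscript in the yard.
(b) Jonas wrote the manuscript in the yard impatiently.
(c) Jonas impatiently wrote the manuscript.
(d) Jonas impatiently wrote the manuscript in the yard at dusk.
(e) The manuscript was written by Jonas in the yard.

(e)

(a) Not entailed — 'impatiently' adds a manner not in (and inconsistent with) the original.
(b) Not entailed — 'impatiently' adds a manner not in (and inconsistent with) the original.
(c) Not entailed — 'impatiently' adds a manner not in (and inconsistent with) the original.
(d) Not entailed — 'impatiently' adds a manner not in (and inconsistent with) the original.
(e) Entailed — this follows by dropping conjuncts from the writing event's description.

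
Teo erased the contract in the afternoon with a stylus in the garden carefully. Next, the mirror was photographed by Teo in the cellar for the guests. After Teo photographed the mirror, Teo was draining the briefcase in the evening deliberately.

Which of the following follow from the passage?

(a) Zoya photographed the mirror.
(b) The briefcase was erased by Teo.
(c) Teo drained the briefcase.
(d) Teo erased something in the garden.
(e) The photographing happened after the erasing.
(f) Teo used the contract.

(d), (e)

(a) Not entailed — the passage has Teo photographing the mirror, not Zoya.
(b) Not entailed — Teo erased the contract, not the briefcase; the briefcase belongs to the draining event.
(c) Not entailed — 'was draining' is progressive on an accomplishment; it does not entail the completed 'drained'.
(d) Entailed — dropping 'in the afternoon', 'carefully', 'with a stylus' and generalizing the patient leaves a sub-description the original still satisfies.
(e) Entailed — the narrative places the erasing before the photographing.
(f) Not entailed — the contract is the patient, not an instrument — Teo used a stylus.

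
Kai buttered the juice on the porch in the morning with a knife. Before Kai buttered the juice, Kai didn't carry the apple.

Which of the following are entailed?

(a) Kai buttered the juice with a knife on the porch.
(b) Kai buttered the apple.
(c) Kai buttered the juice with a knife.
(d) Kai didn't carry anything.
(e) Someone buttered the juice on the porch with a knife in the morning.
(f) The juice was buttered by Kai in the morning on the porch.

(a), (c), (e), (f)

(a) Entailed — the original entails any weakening of itself; this just drops 'in the morning'.
(b) Not entailed — Kai buttered the juice, not the apple; the apple belongs to the carrying event.
(c) Entailed — dropping 'in the morning', 'on the porch' leaves a sub-description the original still satisfies.
(d) Not entailed — the original only denies this specific event; Kai may have carried something else.
(e) Entailed — the original entails any weakening of itself; this just generalizes the agent.
(f) Entailed — the original entails any weakening of itself; this just drops 'with a knife'.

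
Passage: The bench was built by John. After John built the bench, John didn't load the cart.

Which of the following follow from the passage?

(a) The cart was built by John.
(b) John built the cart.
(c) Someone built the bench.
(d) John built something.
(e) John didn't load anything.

(c), (d)

(a) Not entailed — John built the bench, not the cart; the cart belongs to the loading event.
(b) Not entailed — John built the bench, not the cart; the cart belongs to the loading event.
(c) Entailed — generalizing the agent leaves a sub-description the original still satisfies.
(d) Entailed — generalizing the patient leaves a sub-description the original still satisfies.
(e) Not entailed — the original only denies this specific event; John may have loaded something else.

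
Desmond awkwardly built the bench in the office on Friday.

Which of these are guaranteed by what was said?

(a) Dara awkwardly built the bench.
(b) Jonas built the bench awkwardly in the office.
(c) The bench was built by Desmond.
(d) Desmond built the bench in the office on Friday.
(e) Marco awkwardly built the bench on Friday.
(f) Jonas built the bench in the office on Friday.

(c), (d)

(a) Not entailed — the passage has Desmond building the bench, not Dara.
(b) Not entailed — the passage has Desmond building the bench, not Jonas.
(c) Entailed — dropping 'on Friday', 'awkwardly', 'in the office' leaves a sub-description the original still satisfies.
(d) Entailed — this follows by dropping conjuncts from the building event's description.
(e) Not entailed — the passage has Desmond building the bench, not Marco.
(f) Not entailed — the passage has Desmond building the bench, not Jonas.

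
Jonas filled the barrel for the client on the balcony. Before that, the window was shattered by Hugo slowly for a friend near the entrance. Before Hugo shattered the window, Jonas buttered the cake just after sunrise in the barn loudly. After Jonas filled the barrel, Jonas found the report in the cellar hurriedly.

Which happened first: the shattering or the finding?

the shattering

The connectives place the shattering before the finding.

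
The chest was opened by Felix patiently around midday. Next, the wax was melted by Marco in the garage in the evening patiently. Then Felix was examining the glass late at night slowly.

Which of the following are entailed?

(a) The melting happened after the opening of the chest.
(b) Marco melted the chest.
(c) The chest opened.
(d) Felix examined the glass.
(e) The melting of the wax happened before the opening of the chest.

(a), (c), (d)

(a) Entailed — the narrative places the opening before the melting.
(b) Not entailed — Marco melted the wax, not the chest; the chest belongs to the opening event.
(c) Entailed — 'Felix opened the chest' is causative; it entails the inchoative 'the chest opened'.
(d) Entailed — 'examine' is an activity; 'was examining' entails that some examining happened, so 'examined' holds.
(e) Not entailed — the narrative places the opening before the melting, not after.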